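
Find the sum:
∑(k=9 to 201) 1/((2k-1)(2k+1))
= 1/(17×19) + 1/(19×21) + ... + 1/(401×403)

Partial fractions: 1/((2k-1)(2k+1)) = (1/2)[1/(2k-1) - 1/(2k+1)]
The series telescopes:
= (1/2)[1/17 - 1/403]
= 193/6851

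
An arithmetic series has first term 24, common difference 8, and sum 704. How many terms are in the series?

Using S = n/2 × [2a + (n-1)d]
704 = n/2 × [2(24) + (n-1)(8)]
704 = n/2 × [48 + 8n - 8]
1408 = n × [40 + 8n]
8n² + (40)n - 1408 = 0
Discriminant: Δ = (40)² - 4(8)(-1408) = 1600 + 45056 = 46656
√Δ = 216
n = [-(40) + √Δ] / (2·8) = (-40 + 216) / 16 = 176 / 16 = 11
(The negative root is discarded since n must be a positive integer.)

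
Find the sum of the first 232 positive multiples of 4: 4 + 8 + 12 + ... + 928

Factor out 4: = 4(1 + 2 + ... + 232) = 4 × n(n+1)/2
= 4 × 232×233/2
= 4 × 27028
= 108112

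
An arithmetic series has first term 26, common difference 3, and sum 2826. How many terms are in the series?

Using S = n/2 × [2a + (n-1)d]
2826 = n/2 × [2(26) + (n-1)(3)]
2826 = n/2 × [52 + 3n - 3]
5652 = n × [49 + 3n]
3n² + (49)n - 5652 = 0
Discriminant: Δ = (49)² - 4(3)(-5652) = 2401 + 67824 = 70225
√Δ = 265
n = [-(49) + √Δ] / (2·3) = (-49 + 265) / 6 = 216 / 6 = 36
(The negative root is discarded since n must be a positive integer.)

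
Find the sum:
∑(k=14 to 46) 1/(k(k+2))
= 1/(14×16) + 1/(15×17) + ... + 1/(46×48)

Partial fractions: 1/(k(k+2)) = (1/2)[1/k - 1/(k+2)]
Telescoping leaves the first two and last two terms:
= (1/2)[1/14 + 1/15 - 1/47 - 1/48]
= 7579/157920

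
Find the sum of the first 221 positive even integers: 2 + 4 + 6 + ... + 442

Sum of first n even numbers = n(n+1)
= 221×222
= 49062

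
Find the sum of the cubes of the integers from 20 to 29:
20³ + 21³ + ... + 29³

Use ∑_{k=1}^{n} k³ = [n(n+1)/2]², then subtract the first 19 terms.
∑_{k=1}^{29} k³ = [29×30/2]² = 435² = 189225
∑_{k=1}^{19} k³ = [19×20/2]² = 190² = 36100
∑_{k=20}^{29} k³ = 189225 - 36100 = 153125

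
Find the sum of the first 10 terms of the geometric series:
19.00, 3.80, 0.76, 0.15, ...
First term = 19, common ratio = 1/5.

Sₙ = a(1 - rⁿ) / (1 - r)
S_10 = 19(1 - (1/5)^10) / (1 - (1/5))
S_10 = 19(1 - (1/9765625)) / (4/5)
S_10 = 46386714/1953125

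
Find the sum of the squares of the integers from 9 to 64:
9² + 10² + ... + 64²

Use ∑_{k=1}^{n} k² = n(n+1)(2n+1)/6, then subtract the first 8 terms.
∑_{k=1}^{64} k² = 64×65×129/6 = 89440
∑_{k=1}^{8} k² = 8×9×17/6 = 204
∑_{k=9}^{64} k² = 89440 - 204 = 89236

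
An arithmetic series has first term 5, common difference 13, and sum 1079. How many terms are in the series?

Using S = n/2 × [2a + (n-1)d]
1079 = n/2 × [2(5) + (n-1)(13)]
1079 = n/2 × [10 + 13n - 13]
2158 = n × [-3 + 13n]
13n² + (-3)n - 2158 = 0
Discriminant: Δ = (-3)² - 4(13)(-2158) = 9 + 112216 = 112225
√Δ = 335
n = [-(-3) + √Δ] / (2·13) = (3 + 335) / 26 = 338 / 26 = 13
(The negative root is discarded since n must be a positive integer.)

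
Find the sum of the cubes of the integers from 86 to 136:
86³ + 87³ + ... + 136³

Use ∑_{k=1}^{n} k³ = [n(n+1)/2]², then subtract the first 85 terms.
∑_{k=1}^{136} k³ = [136×137/2]² = 9316² = 86787856
∑_{k=1}^{85} k³ = [85×86/2]² = 3655² = 13359025
∑_{k=86}^{136} k³ = 86787856 - 13359025 = 73428831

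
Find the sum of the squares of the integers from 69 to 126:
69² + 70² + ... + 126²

Use ∑_{k=1}^{n} k² = n(n+1)(2n+1)/6, then subtract the first 68 terms.
∑_{k=1}^{126} k² = 126×127×253/6 = 674751
∑_{k=1}^{68} k² = 68×69×137/6 = 107134
∑_{k=69}^{126} k² = 674751 - 107134 = 567617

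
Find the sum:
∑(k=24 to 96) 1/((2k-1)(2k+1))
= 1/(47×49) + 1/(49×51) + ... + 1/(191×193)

Partial fractions: 1/((2k-1)(2k+1)) = (1/2)[1/(2k-1) - 1/(2k+1)]
The series telescopes:
= (1/2)[1/47 - 1/193]
= 73/9071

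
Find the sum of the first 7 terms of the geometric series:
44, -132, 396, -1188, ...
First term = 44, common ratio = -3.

Sₙ = a(1 - rⁿ) / (1 - r)
S_7 = 44(1 - (-3)^7) / (1 - (-3))
S_7 = 44(1 - (-2187)) / (4)
S_7 = 24068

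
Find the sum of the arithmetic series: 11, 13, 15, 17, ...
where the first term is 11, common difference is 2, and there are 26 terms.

Sₙ = n/2 × (first + last)
Last term = a + (n-1)d = 11 + (26-1)×2 = 61
S_26 = 26/2 × (11 + 61)
S_26 = 26/2 × 72 = 936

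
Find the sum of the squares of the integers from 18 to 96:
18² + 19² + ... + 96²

Use ∑_{k=1}^{n} k² = n(n+1)(2n+1)/6, then subtract the first 17 terms.
∑_{k=1}^{96} k² = 96×97×193/6 = 299536
∑_{k=1}^{17} k² = 17×18×35/6 = 1785
∑_{k=18}^{96} k² = 299536 - 1785 = 297751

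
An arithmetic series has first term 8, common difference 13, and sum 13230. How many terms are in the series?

Using S = n/2 × [2a + (n-1)d]
13230 = n/2 × [2(8) + (n-1)(13)]
13230 = n/2 × [16 + 13n - 13]
26460 = n × [3 + 13n]
13n² + (3)n - 26460 = 0
Discriminant: Δ = (3)² - 4(13)(-26460) = 9 + 1375920 = 1375929
√Δ = 1173
n = [-(3) + √Δ] / (2·13) = (-3 + 1173) / 26 = 1170 / 26 = 45
(The negative root is discarded since n must be a positive integer.)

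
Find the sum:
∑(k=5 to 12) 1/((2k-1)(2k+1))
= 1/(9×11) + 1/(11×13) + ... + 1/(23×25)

Partial fractions: 1/((2k-1)(2k+1)) = (1/2)[1/(2k-1) - 1/(2k+1)]
The series telescopes:
= (1/2)[1/9 - 1/25]
= 8/225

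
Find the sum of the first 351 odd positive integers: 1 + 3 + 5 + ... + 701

Sum of first n odd numbers = n²
= 351²
= 123201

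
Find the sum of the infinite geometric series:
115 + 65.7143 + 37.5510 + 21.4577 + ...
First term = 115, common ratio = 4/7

For |r| < 1, S = a / (1 - r)
S = 115 / (1 - (4/7))
S = 115 / (3/7)
S = 805/3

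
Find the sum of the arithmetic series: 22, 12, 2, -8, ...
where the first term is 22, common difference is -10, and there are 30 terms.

Sₙ = n/2 × (first + last)
Last term = a + (n-1)d = 22 + (30-1)×(-10) = -268
S_30 = 30/2 × (22 + (-268))
S_30 = 30/2 × (-246) = -3690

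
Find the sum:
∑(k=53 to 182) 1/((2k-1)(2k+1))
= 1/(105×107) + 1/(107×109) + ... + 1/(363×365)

Partial fractions: 1/((2k-1)(2k+1)) = (1/2)[1/(2k-1) - 1/(2k+1)]
The series telescopes:
= (1/2)[1/105 - 1/365]
= 26/7665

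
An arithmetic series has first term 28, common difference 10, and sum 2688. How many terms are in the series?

Using S = n/2 × [2a + (n-1)d]
2688 = n/2 × [2(28) + (n-1)(10)]
2688 = n/2 × [56 + 10n - 10]
5376 = n × [46 + 10n]
10n² + (46)n - 5376 = 0
Discriminant: Δ = (46)² - 4(10)(-5376) = 2116 + 215040 = 217156
√Δ = 466
n = [-(46) + √Δ] / (2·10) = (-46 + 466) / 20 = 420 / 20 = 21
(The negative root is discarded since n must be a positive integer.)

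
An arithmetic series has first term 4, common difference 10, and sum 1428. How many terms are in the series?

Using S = n/2 × [2a + (n-1)d]
1428 = n/2 × [2(4) + (n-1)(10)]
1428 = n/2 × [8 + 10n - 10]
2856 = n × [-2 + 10n]
10n² + (-2)n - 2856 = 0
Discriminant: Δ = (-2)² - 4(10)(-2856) = 4 + 114240 = 114244
√Δ = 338
n = [-(-2) + √Δ] / (2·10) = (2 + 338) / 20 = 340 / 20 = 17
(The negative root is discarded since n must be a positive integer.)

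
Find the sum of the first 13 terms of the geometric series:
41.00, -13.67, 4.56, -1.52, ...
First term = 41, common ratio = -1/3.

Sₙ = a(1 - rⁿ) / (1 - r)
S_13 = 41(1 - (-1/3)^13) / (1 - (-1/3))
S_13 = 41(1 - (-1/1594323)) / (4/3)
S_13 = 16341821/531441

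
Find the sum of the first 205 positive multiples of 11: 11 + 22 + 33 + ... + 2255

Factor out 11: = 11(1 + 2 + ... + 205) = 11 × n(n+1)/2
= 11 × 205×206/2
= 11 × 21115
= 232265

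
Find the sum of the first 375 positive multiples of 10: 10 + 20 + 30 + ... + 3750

Factor out 10: = 10(1 + 2 + ... + 375) = 10 × n(n+1)/2
= 10 × 375×376/2
= 10 × 70500
= 705000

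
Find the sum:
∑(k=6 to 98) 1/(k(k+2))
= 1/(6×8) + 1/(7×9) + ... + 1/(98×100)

Partial fractions: 1/(k(k+2)) = (1/2)[1/k - 1/(k+2)]
Telescoping leaves the first two and last two terms:
= (1/2)[1/6 + 1/7 - 1/99 - 1/100]
= 20057/138600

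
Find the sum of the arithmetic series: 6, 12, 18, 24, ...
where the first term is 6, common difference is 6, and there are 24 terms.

Sₙ = n/2 × (first + last)
Last term = a + (n-1)d = 6 + (24-1)×6 = 144
S_24 = 24/2 × (6 + 144)
S_24 = 24/2 × 150 = 1800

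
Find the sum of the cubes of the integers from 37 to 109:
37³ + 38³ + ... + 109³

Use ∑_{k=1}^{n} k³ = [n(n+1)/2]², then subtract the first 36 terms.
∑_{k=1}^{109} k³ = [109×110/2]² = 5995² = 35940025
∑_{k=1}^{36} k³ = [36×37/2]² = 666² = 443556
∑_{k=37}^{109} k³ = 35940025 - 443556 = 35496469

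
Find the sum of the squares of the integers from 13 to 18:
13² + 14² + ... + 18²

Use ∑_{k=1}^{n} k² = n(n+1)(2n+1)/6, then subtract the first 12 terms.
∑_{k=1}^{18} k² = 18×19×37/6 = 2109
∑_{k=1}^{12} k² = 12×13×25/6 = 650
∑_{k=13}^{18} k² = 2109 - 650 = 1459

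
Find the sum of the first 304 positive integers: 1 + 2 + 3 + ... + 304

Formula: ∑k = n(n+1)/2
= 304×305/2
= 92720/2
= 46360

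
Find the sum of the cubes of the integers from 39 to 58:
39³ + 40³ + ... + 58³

Use ∑_{k=1}^{n} k³ = [n(n+1)/2]², then subtract the first 38 terms.
∑_{k=1}^{58} k³ = [58×59/2]² = 1711² = 2927521
∑_{k=1}^{38} k³ = [38×39/2]² = 741² = 549081
∑_{k=39}^{58} k³ = 2927521 - 549081 = 2378440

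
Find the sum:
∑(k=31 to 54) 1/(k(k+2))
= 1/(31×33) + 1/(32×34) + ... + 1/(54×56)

Partial fractions: 1/(k(k+2)) = (1/2)[1/k - 1/(k+2)]
Telescoping leaves the first two and last two terms:
= (1/2)[1/31 + 1/32 - 1/55 - 1/56]
= 10491/763840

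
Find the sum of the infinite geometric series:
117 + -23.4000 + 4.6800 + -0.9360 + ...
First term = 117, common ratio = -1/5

For |r| < 1, S = a / (1 - r)
S = 117 / (1 - (-1/5))
S = 117 / (6/5)
S = 195/2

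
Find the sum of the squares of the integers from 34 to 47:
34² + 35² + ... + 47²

Use ∑_{k=1}^{n} k² = n(n+1)(2n+1)/6, then subtract the first 33 terms.
∑_{k=1}^{47} k² = 47×48×95/6 = 35720
∑_{k=1}^{33} k² = 33×34×67/6 = 12529
∑_{k=34}^{47} k² = 35720 - 12529 = 23191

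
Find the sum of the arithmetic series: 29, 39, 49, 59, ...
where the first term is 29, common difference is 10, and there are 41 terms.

Sₙ = n/2 × (first + last)
Last term = a + (n-1)d = 29 + (41-1)×10 = 429
S_41 = 41/2 × (29 + 429)
S_41 = 41/2 × 458 = 9389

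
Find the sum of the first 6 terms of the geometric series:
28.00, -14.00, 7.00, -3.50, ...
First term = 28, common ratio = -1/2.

Sₙ = a(1 - rⁿ) / (1 - r)
S_6 = 28(1 - (-1/2)^6) / (1 - (-1/2))
S_6 = 28(1 - (1/64)) / (3/2)
S_6 = 147/8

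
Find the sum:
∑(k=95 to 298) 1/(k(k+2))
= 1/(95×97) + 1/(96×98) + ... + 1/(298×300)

Partial fractions: 1/(k(k+2)) = (1/2)[1/k - 1/(k+2)]
Telescoping leaves the first two and last two terms:
= (1/2)[1/95 + 1/96 - 1/299 - 1/300]
= 194497/27268800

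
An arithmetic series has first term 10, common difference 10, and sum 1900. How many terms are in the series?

Using S = n/2 × [2a + (n-1)d]
1900 = n/2 × [2(10) + (n-1)(10)]
1900 = n/2 × [20 + 10n - 10]
3800 = n × [10 + 10n]
10n² + (10)n - 3800 = 0
Discriminant: Δ = (10)² - 4(10)(-3800) = 100 + 152000 = 152100
√Δ = 390
n = [-(10) + √Δ] / (2·10) = (-10 + 390) / 20 = 380 / 20 = 19
(The negative root is discarded since n must be a positive integer.)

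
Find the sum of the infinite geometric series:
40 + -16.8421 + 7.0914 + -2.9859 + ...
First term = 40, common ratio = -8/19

For |r| < 1, S = a / (1 - r)
S = 40 / (1 - (-8/19))
S = 40 / (27/19)
S = 760/27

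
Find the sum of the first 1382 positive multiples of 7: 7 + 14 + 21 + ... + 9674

Factor out 7: = 7(1 + 2 + ... + 1382) = 7 × n(n+1)/2
= 7 × 1382×1383/2
= 7 × 955653
= 6689571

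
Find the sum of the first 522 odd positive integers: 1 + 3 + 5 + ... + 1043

Sum of first n odd numbers = n²
= 522²
= 272484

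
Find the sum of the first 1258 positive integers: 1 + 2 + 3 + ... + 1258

Formula: ∑k = n(n+1)/2
= 1258×1259/2
= 1583822/2
= 791911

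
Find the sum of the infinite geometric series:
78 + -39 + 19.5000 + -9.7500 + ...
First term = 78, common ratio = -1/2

For |r| < 1, S = a / (1 - r)
S = 78 / (1 - (-1/2))
S = 78 / (3/2)
S = 52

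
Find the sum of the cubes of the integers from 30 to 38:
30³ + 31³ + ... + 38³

Use ∑_{k=1}^{n} k³ = [n(n+1)/2]², then subtract the first 29 terms.
∑_{k=1}^{38} k³ = [38×39/2]² = 741² = 549081
∑_{k=1}^{29} k³ = [29×30/2]² = 435² = 189225
∑_{k=30}^{38} k³ = 549081 - 189225 = 359856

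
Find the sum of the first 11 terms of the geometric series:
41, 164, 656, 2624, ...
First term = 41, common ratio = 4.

Sₙ = a(1 - rⁿ) / (1 - r)
S_11 = 41(1 - 4^11) / (1 - 4)
S_11 = 41(1 - 4194304) / (-3)
S_11 = 57322141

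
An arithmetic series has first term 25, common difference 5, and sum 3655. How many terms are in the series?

Using S = n/2 × [2a + (n-1)d]
3655 = n/2 × [2(25) + (n-1)(5)]
3655 = n/2 × [50 + 5n - 5]
7310 = n × [45 + 5n]
5n² + (45)n - 7310 = 0
Discriminant: Δ = (45)² - 4(5)(-7310) = 2025 + 146200 = 148225
√Δ = 385
n = [-(45) + √Δ] / (2·5) = (-45 + 385) / 10 = 340 / 10 = 34
(The negative root is discarded since n must be a positive integer.)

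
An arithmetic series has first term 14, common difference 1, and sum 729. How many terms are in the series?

Using S = n/2 × [2a + (n-1)d]
729 = n/2 × [2(14) + (n-1)(1)]
729 = n/2 × [28 + 1n - 1]
1458 = n × [27 + 1n]
1n² + (27)n - 1458 = 0
Discriminant: Δ = (27)² - 4(1)(-1458) = 729 + 5832 = 6561
√Δ = 81
n = [-(27) + √Δ] / (2·1) = (-27 + 81) / 2 = 54 / 2 = 27
(The negative root is discarded since n must be a positive integer.)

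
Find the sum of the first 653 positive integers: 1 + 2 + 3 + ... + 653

Formula: ∑k = n(n+1)/2
= 653×654/2
= 427062/2
= 213531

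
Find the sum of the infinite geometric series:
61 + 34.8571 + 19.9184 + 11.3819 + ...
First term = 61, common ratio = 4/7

For |r| < 1, S = a / (1 - r)
S = 61 / (1 - (4/7))
S = 61 / (3/7)
S = 427/3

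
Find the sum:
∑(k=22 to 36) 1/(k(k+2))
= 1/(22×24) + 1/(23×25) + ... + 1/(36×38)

Partial fractions: 1/(k(k+2)) = (1/2)[1/k - 1/(k+2)]
Telescoping leaves the first two and last two terms:
= (1/2)[1/22 + 1/23 - 1/37 - 1/38]
= 3165/177859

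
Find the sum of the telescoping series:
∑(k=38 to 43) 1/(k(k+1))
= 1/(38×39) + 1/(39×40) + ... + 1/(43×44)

Partial fractions: 1/(k(k+1)) = 1/k - 1/(k+1)
The series telescopes:
= (1/38 - 1/39) + (1/39 - 1/40) + ... + (1/43 - 1/44)
= 1/38 - 1/44
= 3/836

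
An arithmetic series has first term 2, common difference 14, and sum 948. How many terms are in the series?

Using S = n/2 × [2a + (n-1)d]
948 = n/2 × [2(2) + (n-1)(14)]
948 = n/2 × [4 + 14n - 14]
1896 = n × [-10 + 14n]
14n² + (-10)n - 1896 = 0
Discriminant: Δ = (-10)² - 4(14)(-1896) = 100 + 106176 = 106276
√Δ = 326
n = [-(-10) + √Δ] / (2·14) = (10 + 326) / 28 = 336 / 28 = 12
(The negative root is discarded since n must be a positive integer.)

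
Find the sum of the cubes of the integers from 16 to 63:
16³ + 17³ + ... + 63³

Use ∑_{k=1}^{n} k³ = [n(n+1)/2]², then subtract the first 15 terms.
∑_{k=1}^{63} k³ = [63×64/2]² = 2016² = 4064256
∑_{k=1}^{15} k³ = [15×16/2]² = 120² = 14400
∑_{k=16}^{63} k³ = 4064256 - 14400 = 4049856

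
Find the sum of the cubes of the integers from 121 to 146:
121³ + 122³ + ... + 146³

Use ∑_{k=1}^{n} k³ = [n(n+1)/2]², then subtract the first 120 terms.
∑_{k=1}^{146} k³ = [146×147/2]² = 10731² = 115154361
∑_{k=1}^{120} k³ = [120×121/2]² = 7260² = 52707600
∑_{k=121}^{146} k³ = 115154361 - 52707600 = 62446761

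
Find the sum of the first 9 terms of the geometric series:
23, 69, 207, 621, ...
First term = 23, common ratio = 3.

Sₙ = a(1 - rⁿ) / (1 - r)
S_9 = 23(1 - 3^9) / (1 - 3)
S_9 = 23(1 - 19683) / (-2)
S_9 = 226343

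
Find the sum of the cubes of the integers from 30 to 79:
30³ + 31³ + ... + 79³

Use ∑_{k=1}^{n} k³ = [n(n+1)/2]², then subtract the first 29 terms.
∑_{k=1}^{79} k³ = [79×80/2]² = 3160² = 9985600
∑_{k=1}^{29} k³ = [29×30/2]² = 435² = 189225
∑_{k=30}^{79} k³ = 9985600 - 189225 = 9796375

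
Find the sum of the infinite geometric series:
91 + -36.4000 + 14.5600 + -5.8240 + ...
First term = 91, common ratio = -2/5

For |r| < 1, S = a / (1 - r)
S = 91 / (1 - (-2/5))
S = 91 / (7/5)
S = 65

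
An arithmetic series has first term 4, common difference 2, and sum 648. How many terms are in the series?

Using S = n/2 × [2a + (n-1)d]
648 = n/2 × [2(4) + (n-1)(2)]
648 = n/2 × [8 + 2n - 2]
1296 = n × [6 + 2n]
2n² + (6)n - 1296 = 0
Discriminant: Δ = (6)² - 4(2)(-1296) = 36 + 10368 = 10404
√Δ = 102
n = [-(6) + √Δ] / (2·2) = (-6 + 102) / 4 = 96 / 4 = 24
(The negative root is discarded since n must be a positive integer.)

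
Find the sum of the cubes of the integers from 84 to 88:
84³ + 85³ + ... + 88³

Use ∑_{k=1}^{n} k³ = [n(n+1)/2]², then subtract the first 83 terms.
∑_{k=1}^{88} k³ = [88×89/2]² = 3916² = 15335056
∑_{k=1}^{83} k³ = [83×84/2]² = 3486² = 12152196
∑_{k=84}^{88} k³ = 15335056 - 12152196 = 3182860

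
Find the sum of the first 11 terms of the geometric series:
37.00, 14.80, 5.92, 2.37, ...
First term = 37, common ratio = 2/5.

Sₙ = a(1 - rⁿ) / (1 - r)
S_11 = 37(1 - (2/5)^11) / (1 - (2/5))
S_11 = 37(1 - (2048/48828125)) / (3/5)
S_11 = 602188283/9765625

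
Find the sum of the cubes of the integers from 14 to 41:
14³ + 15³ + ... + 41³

Use ∑_{k=1}^{n} k³ = [n(n+1)/2]², then subtract the first 13 terms.
∑_{k=1}^{41} k³ = [41×42/2]² = 861² = 741321
∑_{k=1}^{13} k³ = [13×14/2]² = 91² = 8281
∑_{k=14}^{41} k³ = 741321 - 8281 = 733040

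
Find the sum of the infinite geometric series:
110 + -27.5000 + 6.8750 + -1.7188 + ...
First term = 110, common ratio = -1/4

For |r| < 1, S = a / (1 - r)
S = 110 / (1 - (-1/4))
S = 110 / (5/4)
S = 88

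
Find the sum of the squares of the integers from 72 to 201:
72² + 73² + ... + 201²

Use ∑_{k=1}^{n} k² = n(n+1)(2n+1)/6, then subtract the first 71 terms.
∑_{k=1}^{201} k² = 201×202×403/6 = 2727101
∑_{k=1}^{71} k² = 71×72×143/6 = 121836
∑_{k=72}^{201} k² = 2727101 - 121836 = 2605265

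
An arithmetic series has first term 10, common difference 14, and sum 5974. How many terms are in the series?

Using S = n/2 × [2a + (n-1)d]
5974 = n/2 × [2(10) + (n-1)(14)]
5974 = n/2 × [20 + 14n - 14]
11948 = n × [6 + 14n]
14n² + (6)n - 11948 = 0
Discriminant: Δ = (6)² - 4(14)(-11948) = 36 + 669088 = 669124
√Δ = 818
n = [-(6) + √Δ] / (2·14) = (-6 + 818) / 28 = 812 / 28 = 29
(The negative root is discarded since n must be a positive integer.)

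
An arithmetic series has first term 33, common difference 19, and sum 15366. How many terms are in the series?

Using S = n/2 × [2a + (n-1)d]
15366 = n/2 × [2(33) + (n-1)(19)]
15366 = n/2 × [66 + 19n - 19]
30732 = n × [47 + 19n]
19n² + (47)n - 30732 = 0
Discriminant: Δ = (47)² - 4(19)(-30732) = 2209 + 2335632 = 2337841
√Δ = 1529
n = [-(47) + √Δ] / (2·19) = (-47 + 1529) / 38 = 1482 / 38 = 39
(The negative root is discarded since n must be a positive integer.)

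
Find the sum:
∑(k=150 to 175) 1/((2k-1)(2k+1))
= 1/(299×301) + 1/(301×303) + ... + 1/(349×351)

Partial fractions: 1/((2k-1)(2k+1)) = (1/2)[1/(2k-1) - 1/(2k+1)]
The series telescopes:
= (1/2)[1/299 - 1/351]
= 2/8073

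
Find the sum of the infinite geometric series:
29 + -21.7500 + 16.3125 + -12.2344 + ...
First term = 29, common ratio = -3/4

For |r| < 1, S = a / (1 - r)
S = 29 / (1 - (-3/4))
S = 29 / (7/4)
S = 116/7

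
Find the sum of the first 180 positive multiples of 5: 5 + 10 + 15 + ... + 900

Factor out 5: = 5(1 + 2 + ... + 180) = 5 × n(n+1)/2
= 5 × 180×181/2
= 5 × 16290
= 81450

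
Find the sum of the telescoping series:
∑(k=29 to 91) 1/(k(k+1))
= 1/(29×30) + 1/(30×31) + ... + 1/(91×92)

Partial fractions: 1/(k(k+1)) = 1/k - 1/(k+1)
The series telescopes:
= (1/29 - 1/30) + (1/30 - 1/31) + ... + (1/91 - 1/92)
= 1/29 - 1/92
= 63/2668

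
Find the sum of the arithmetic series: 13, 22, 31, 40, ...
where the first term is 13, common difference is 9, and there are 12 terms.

Sₙ = n/2 × (first + last)
Last term = a + (n-1)d = 13 + (12-1)×9 = 112
S_12 = 12/2 × (13 + 112)
S_12 = 12/2 × 125 = 750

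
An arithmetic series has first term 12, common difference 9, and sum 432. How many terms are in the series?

Using S = n/2 × [2a + (n-1)d]
432 = n/2 × [2(12) + (n-1)(9)]
432 = n/2 × [24 + 9n - 9]
864 = n × [15 + 9n]
9n² + (15)n - 864 = 0
Discriminant: Δ = (15)² - 4(9)(-864) = 225 + 31104 = 31329
√Δ = 177
n = [-(15) + √Δ] / (2·9) = (-15 + 177) / 18 = 162 / 18 = 9
(The negative root is discarded since n must be a positive integer.)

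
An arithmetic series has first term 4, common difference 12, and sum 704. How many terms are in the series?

Using S = n/2 × [2a + (n-1)d]
704 = n/2 × [2(4) + (n-1)(12)]
704 = n/2 × [8 + 12n - 12]
1408 = n × [-4 + 12n]
12n² + (-4)n - 1408 = 0
Discriminant: Δ = (-4)² - 4(12)(-1408) = 16 + 67584 = 67600
√Δ = 260
n = [-(-4) + √Δ] / (2·12) = (4 + 260) / 24 = 264 / 24 = 11
(The negative root is discarded since n must be a positive integer.)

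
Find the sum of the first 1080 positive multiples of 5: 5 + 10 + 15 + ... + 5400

Factor out 5: = 5(1 + 2 + ... + 1080) = 5 × n(n+1)/2
= 5 × 1080×1081/2
= 5 × 583740
= 2918700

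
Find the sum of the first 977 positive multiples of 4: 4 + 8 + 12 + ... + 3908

Factor out 4: = 4(1 + 2 + ... + 977) = 4 × n(n+1)/2
= 4 × 977×978/2
= 4 × 477753
= 1911012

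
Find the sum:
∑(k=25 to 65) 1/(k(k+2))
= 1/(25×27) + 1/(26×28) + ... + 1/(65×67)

Partial fractions: 1/(k(k+2)) = (1/2)[1/k - 1/(k+2)]
Telescoping leaves the first two and last two terms:
= (1/2)[1/25 + 1/26 - 1/66 - 1/67]
= 17384/718575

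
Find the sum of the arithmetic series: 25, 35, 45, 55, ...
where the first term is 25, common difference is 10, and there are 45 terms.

Sₙ = n/2 × (first + last)
Last term = a + (n-1)d = 25 + (45-1)×10 = 465
S_45 = 45/2 × (25 + 465)
S_45 = 45/2 × 490 = 11025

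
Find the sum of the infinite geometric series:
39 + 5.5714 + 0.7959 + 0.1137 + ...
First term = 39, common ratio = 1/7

For |r| < 1, S = a / (1 - r)
S = 39 / (1 - (1/7))
S = 39 / (6/7)
S = 91/2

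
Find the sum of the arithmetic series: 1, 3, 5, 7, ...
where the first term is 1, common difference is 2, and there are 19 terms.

Sₙ = n/2 × (first + last)
Last term = a + (n-1)d = 1 + (19-1)×2 = 37
S_19 = 19/2 × (1 + 37)
S_19 = 19/2 × 38 = 361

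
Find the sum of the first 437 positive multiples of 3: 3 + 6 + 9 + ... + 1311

Factor out 3: = 3(1 + 2 + ... + 437) = 3 × n(n+1)/2
= 3 × 437×438/2
= 3 × 95703
= 287109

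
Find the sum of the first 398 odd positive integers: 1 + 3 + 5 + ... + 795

Sum of first n odd numbers = n²
= 398²
= 158404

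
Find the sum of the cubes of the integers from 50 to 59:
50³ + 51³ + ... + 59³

Use ∑_{k=1}^{n} k³ = [n(n+1)/2]², then subtract the first 49 terms.
∑_{k=1}^{59} k³ = [59×60/2]² = 1770² = 3132900
∑_{k=1}^{49} k³ = [49×50/2]² = 1225² = 1500625
∑_{k=50}^{59} k³ = 3132900 - 1500625 = 1632275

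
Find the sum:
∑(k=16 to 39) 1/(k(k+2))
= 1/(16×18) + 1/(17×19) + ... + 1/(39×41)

Partial fractions: 1/(k(k+2)) = (1/2)[1/k - 1/(k+2)]
Telescoping leaves the first two and last two terms:
= (1/2)[1/16 + 1/17 - 1/40 - 1/41]
= 4011/111520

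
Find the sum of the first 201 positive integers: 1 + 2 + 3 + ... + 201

Formula: ∑k = n(n+1)/2
= 201×202/2
= 40602/2
= 20301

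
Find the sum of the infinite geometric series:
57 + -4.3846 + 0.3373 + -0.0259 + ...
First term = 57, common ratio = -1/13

For |r| < 1, S = a / (1 - r)
S = 57 / (1 - (-1/13))
S = 57 / (14/13)
S = 741/14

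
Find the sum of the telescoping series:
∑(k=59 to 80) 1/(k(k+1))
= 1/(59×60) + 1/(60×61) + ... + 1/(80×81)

Partial fractions: 1/(k(k+1)) = 1/k - 1/(k+1)
The series telescopes:
= (1/59 - 1/60) + (1/60 - 1/61) + ... + (1/80 - 1/81)
= 1/59 - 1/81
= 22/4779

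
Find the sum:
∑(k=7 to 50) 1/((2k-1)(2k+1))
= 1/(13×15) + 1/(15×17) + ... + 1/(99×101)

Partial fractions: 1/((2k-1)(2k+1)) = (1/2)[1/(2k-1) - 1/(2k+1)]
The series telescopes:
= (1/2)[1/13 - 1/101]
= 44/1313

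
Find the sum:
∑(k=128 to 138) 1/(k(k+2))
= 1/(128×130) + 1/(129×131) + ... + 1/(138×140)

Partial fractions: 1/(k(k+2)) = (1/2)[1/k - 1/(k+2)]
Telescoping leaves the first two and last two terms:
= (1/2)[1/128 + 1/129 - 1/139 - 1/140]
= 98593/160661760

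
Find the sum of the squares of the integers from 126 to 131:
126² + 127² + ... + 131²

Use ∑_{k=1}^{n} k² = n(n+1)(2n+1)/6, then subtract the first 125 terms.
∑_{k=1}^{131} k² = 131×132×263/6 = 757966
∑_{k=1}^{125} k² = 125×126×251/6 = 658875
∑_{k=126}^{131} k² = 757966 - 658875 = 99091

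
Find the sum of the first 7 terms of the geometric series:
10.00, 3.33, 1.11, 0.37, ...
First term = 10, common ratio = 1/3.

Sₙ = a(1 - rⁿ) / (1 - r)
S_7 = 10(1 - (1/3)^7) / (1 - (1/3))
S_7 = 10(1 - (1/2187)) / (2/3)
S_7 = 10930/729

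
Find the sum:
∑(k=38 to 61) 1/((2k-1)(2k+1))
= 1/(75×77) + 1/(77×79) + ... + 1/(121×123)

Partial fractions: 1/((2k-1)(2k+1)) = (1/2)[1/(2k-1) - 1/(2k+1)]
The series telescopes:
= (1/2)[1/75 - 1/123]
= 8/3075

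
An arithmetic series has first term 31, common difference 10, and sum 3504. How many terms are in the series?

Using S = n/2 × [2a + (n-1)d]
3504 = n/2 × [2(31) + (n-1)(10)]
3504 = n/2 × [62 + 10n - 10]
7008 = n × [52 + 10n]
10n² + (52)n - 7008 = 0
Discriminant: Δ = (52)² - 4(10)(-7008) = 2704 + 280320 = 283024
√Δ = 532
n = [-(52) + √Δ] / (2·10) = (-52 + 532) / 20 = 480 / 20 = 24
(The negative root is discarded since n must be a positive integer.)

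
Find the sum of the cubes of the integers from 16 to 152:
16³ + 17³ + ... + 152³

Use ∑_{k=1}^{n} k³ = [n(n+1)/2]², then subtract the first 15 terms.
∑_{k=1}^{152} k³ = [152×153/2]² = 11628² = 135210384
∑_{k=1}^{15} k³ = [15×16/2]² = 120² = 14400
∑_{k=16}^{152} k³ = 135210384 - 14400 = 135195984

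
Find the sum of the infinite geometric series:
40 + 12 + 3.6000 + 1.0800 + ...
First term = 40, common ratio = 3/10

For |r| < 1, S = a / (1 - r)
S = 40 / (1 - (3/10))
S = 40 / (7/10)
S = 400/7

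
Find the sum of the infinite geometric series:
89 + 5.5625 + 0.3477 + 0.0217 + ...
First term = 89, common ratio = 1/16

For |r| < 1, S = a / (1 - r)
S = 89 / (1 - (1/16))
S = 89 / (15/16)
S = 1424/15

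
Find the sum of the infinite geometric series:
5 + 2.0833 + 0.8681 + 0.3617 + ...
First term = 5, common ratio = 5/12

For |r| < 1, S = a / (1 - r)
S = 5 / (1 - (5/12))
S = 5 / (7/12)
S = 60/7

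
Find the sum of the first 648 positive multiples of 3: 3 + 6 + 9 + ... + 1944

Factor out 3: = 3(1 + 2 + ... + 648) = 3 × n(n+1)/2
= 3 × 648×649/2
= 3 × 210276
= 630828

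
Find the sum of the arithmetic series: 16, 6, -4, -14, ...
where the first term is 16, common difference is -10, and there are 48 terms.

Sₙ = n/2 × (first + last)
Last term = a + (n-1)d = 16 + (48-1)×(-10) = -454
S_48 = 48/2 × (16 + (-454))
S_48 = 48/2 × (-438) = -10512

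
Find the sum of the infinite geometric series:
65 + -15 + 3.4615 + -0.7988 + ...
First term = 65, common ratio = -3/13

For |r| < 1, S = a / (1 - r)
S = 65 / (1 - (-3/13))
S = 65 / (16/13)
S = 845/16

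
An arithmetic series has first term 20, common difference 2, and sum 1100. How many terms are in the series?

Using S = n/2 × [2a + (n-1)d]
1100 = n/2 × [2(20) + (n-1)(2)]
1100 = n/2 × [40 + 2n - 2]
2200 = n × [38 + 2n]
2n² + (38)n - 2200 = 0
Discriminant: Δ = (38)² - 4(2)(-2200) = 1444 + 17600 = 19044
√Δ = 138
n = [-(38) + √Δ] / (2·2) = (-38 + 138) / 4 = 100 / 4 = 25
(The negative root is discarded since n must be a positive integer.)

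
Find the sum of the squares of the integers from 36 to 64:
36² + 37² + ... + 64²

Use ∑_{k=1}^{n} k² = n(n+1)(2n+1)/6, then subtract the first 35 terms.
∑_{k=1}^{64} k² = 64×65×129/6 = 89440
∑_{k=1}^{35} k² = 35×36×71/6 = 14910
∑_{k=36}^{64} k² = 89440 - 14910 = 74530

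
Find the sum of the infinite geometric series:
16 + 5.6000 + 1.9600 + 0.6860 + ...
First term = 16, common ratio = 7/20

For |r| < 1, S = a / (1 - r)
S = 16 / (1 - (7/20))
S = 16 / (13/20)
S = 320/13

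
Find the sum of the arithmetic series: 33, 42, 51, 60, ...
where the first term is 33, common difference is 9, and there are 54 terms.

Sₙ = n/2 × (first + last)
Last term = a + (n-1)d = 33 + (54-1)×9 = 510
S_54 = 54/2 × (33 + 510)
S_54 = 54/2 × 543 = 14661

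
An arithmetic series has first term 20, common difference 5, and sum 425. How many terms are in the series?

Using S = n/2 × [2a + (n-1)d]
425 = n/2 × [2(20) + (n-1)(5)]
425 = n/2 × [40 + 5n - 5]
850 = n × [35 + 5n]
5n² + (35)n - 850 = 0
Discriminant: Δ = (35)² - 4(5)(-850) = 1225 + 17000 = 18225
√Δ = 135
n = [-(35) + √Δ] / (2·5) = (-35 + 135) / 10 = 100 / 10 = 10
(The negative root is discarded since n must be a positive integer.)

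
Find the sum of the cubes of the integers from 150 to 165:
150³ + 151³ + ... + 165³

Use ∑_{k=1}^{n} k³ = [n(n+1)/2]², then subtract the first 149 terms.
∑_{k=1}^{165} k³ = [165×166/2]² = 13695² = 187553025
∑_{k=1}^{149} k³ = [149×150/2]² = 11175² = 124880625
∑_{k=150}^{165} k³ = 187553025 - 124880625 = 62672400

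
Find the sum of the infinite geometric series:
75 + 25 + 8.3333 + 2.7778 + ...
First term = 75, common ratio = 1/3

For |r| < 1, S = a / (1 - r)
S = 75 / (1 - (1/3))
S = 75 / (2/3)
S = 225/2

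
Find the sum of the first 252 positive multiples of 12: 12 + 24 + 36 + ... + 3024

Factor out 12: = 12(1 + 2 + ... + 252) = 12 × n(n+1)/2
= 12 × 252×253/2
= 12 × 31878
= 382536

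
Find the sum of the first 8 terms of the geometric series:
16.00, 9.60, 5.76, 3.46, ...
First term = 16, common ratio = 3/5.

Sₙ = a(1 - rⁿ) / (1 - r)
S_8 = 16(1 - (3/5)^8) / (1 - (3/5))
S_8 = 16(1 - (6561/390625)) / (2/5)
S_8 = 3072512/78125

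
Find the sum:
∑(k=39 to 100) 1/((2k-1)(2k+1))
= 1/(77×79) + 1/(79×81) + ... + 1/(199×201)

Partial fractions: 1/((2k-1)(2k+1)) = (1/2)[1/(2k-1) - 1/(2k+1)]
The series telescopes:
= (1/2)[1/77 - 1/201]
= 62/15477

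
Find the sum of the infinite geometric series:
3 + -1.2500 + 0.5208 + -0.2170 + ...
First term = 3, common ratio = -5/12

For |r| < 1, S = a / (1 - r)
S = 3 / (1 - (-5/12))
S = 3 / (17/12)
S = 36/17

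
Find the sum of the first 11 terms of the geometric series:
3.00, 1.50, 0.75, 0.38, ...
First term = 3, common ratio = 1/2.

Sₙ = a(1 - rⁿ) / (1 - r)
S_11 = 3(1 - (1/2)^11) / (1 - (1/2))
S_11 = 3(1 - (1/2048)) / (1/2)
S_11 = 6141/1024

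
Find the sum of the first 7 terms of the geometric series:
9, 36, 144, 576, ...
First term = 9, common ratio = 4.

Sₙ = a(1 - rⁿ) / (1 - r)
S_7 = 9(1 - 4^7) / (1 - 4)
S_7 = 9(1 - 16384) / (-3)
S_7 = 49149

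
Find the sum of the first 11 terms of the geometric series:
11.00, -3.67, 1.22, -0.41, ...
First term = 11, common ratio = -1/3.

Sₙ = a(1 - rⁿ) / (1 - r)
S_11 = 11(1 - (-1/3)^11) / (1 - (-1/3))
S_11 = 11(1 - (-1/177147)) / (4/3)
S_11 = 487157/59049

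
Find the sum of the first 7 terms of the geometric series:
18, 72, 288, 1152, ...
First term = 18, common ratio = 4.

Sₙ = a(1 - rⁿ) / (1 - r)
S_7 = 18(1 - 4^7) / (1 - 4)
S_7 = 18(1 - 16384) / (-3)
S_7 = 98298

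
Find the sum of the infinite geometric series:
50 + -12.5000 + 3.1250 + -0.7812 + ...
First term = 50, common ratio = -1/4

For |r| < 1, S = a / (1 - r)
S = 50 / (1 - (-1/4))
S = 50 / (5/4)
S = 40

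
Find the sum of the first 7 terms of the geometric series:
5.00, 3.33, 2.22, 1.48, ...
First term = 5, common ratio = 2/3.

Sₙ = a(1 - rⁿ) / (1 - r)
S_7 = 5(1 - (2/3)^7) / (1 - (2/3))
S_7 = 5(1 - (128/2187)) / (1/3)
S_7 = 10295/729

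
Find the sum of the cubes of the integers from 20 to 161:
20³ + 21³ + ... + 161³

Use ∑_{k=1}^{n} k³ = [n(n+1)/2]², then subtract the first 19 terms.
∑_{k=1}^{161} k³ = [161×162/2]² = 13041² = 170067681
∑_{k=1}^{19} k³ = [19×20/2]² = 190² = 36100
∑_{k=20}^{161} k³ = 170067681 - 36100 = 170031581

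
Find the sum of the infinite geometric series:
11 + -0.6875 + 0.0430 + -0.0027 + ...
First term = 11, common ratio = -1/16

For |r| < 1, S = a / (1 - r)
S = 11 / (1 - (-1/16))
S = 11 / (17/16)
S = 176/17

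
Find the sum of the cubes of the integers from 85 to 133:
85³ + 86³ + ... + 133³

Use ∑_{k=1}^{n} k³ = [n(n+1)/2]², then subtract the first 84 terms.
∑_{k=1}^{133} k³ = [133×134/2]² = 8911² = 79405921
∑_{k=1}^{84} k³ = [84×85/2]² = 3570² = 12744900
∑_{k=85}^{133} k³ = 79405921 - 12744900 = 66661021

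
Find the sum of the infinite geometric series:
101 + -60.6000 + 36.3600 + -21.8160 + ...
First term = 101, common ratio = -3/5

For |r| < 1, S = a / (1 - r)
S = 101 / (1 - (-3/5))
S = 101 / (8/5)
S = 505/8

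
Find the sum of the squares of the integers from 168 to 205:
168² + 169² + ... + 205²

Use ∑_{k=1}^{n} k² = n(n+1)(2n+1)/6, then subtract the first 167 terms.
∑_{k=1}^{205} k² = 205×206×411/6 = 2892755
∑_{k=1}^{167} k² = 167×168×335/6 = 1566460
∑_{k=168}^{205} k² = 2892755 - 1566460 = 1326295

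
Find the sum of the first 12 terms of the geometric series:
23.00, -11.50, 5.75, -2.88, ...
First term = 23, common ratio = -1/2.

Sₙ = a(1 - rⁿ) / (1 - r)
S_12 = 23(1 - (-1/2)^12) / (1 - (-1/2))
S_12 = 23(1 - (1/4096)) / (3/2)
S_12 = 31395/2048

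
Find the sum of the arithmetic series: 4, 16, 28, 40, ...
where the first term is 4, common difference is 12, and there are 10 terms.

Sₙ = n/2 × (first + last)
Last term = a + (n-1)d = 4 + (10-1)×12 = 112
S_10 = 10/2 × (4 + 112)
S_10 = 10/2 × 116 = 580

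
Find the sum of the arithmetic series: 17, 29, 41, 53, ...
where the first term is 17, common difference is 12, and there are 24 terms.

Sₙ = n/2 × (first + last)
Last term = a + (n-1)d = 17 + (24-1)×12 = 293
S_24 = 24/2 × (17 + 293)
S_24 = 24/2 × 310 = 3720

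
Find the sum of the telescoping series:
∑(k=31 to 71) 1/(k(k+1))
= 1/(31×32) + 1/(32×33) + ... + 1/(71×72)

Partial fractions: 1/(k(k+1)) = 1/k - 1/(k+1)
The series telescopes:
= (1/31 - 1/32) + (1/32 - 1/33) + ... + (1/71 - 1/72)
= 1/31 - 1/72
= 41/2232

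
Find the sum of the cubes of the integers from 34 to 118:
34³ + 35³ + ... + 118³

Use ∑_{k=1}^{n} k³ = [n(n+1)/2]², then subtract the first 33 terms.
∑_{k=1}^{118} k³ = [118×119/2]² = 7021² = 49294441
∑_{k=1}^{33} k³ = [33×34/2]² = 561² = 314721
∑_{k=34}^{118} k³ = 49294441 - 314721 = 48979720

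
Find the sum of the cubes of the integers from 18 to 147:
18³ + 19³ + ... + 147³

Use ∑_{k=1}^{n} k³ = [n(n+1)/2]², then subtract the first 17 terms.
∑_{k=1}^{147} k³ = [147×148/2]² = 10878² = 118330884
∑_{k=1}^{17} k³ = [17×18/2]² = 153² = 23409
∑_{k=18}^{147} k³ = 118330884 - 23409 = 118307475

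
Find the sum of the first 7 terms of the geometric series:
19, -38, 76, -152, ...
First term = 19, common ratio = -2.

Sₙ = a(1 - rⁿ) / (1 - r)
S_7 = 19(1 - (-2)^7) / (1 - (-2))
S_7 = 19(1 - (-128)) / (3)
S_7 = 817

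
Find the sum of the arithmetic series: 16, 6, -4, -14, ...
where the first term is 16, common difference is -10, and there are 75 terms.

Sₙ = n/2 × (first + last)
Last term = a + (n-1)d = 16 + (75-1)×(-10) = -724
S_75 = 75/2 × (16 + (-724))
S_75 = 75/2 × (-708) = -26550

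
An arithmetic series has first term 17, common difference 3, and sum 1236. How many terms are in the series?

Using S = n/2 × [2a + (n-1)d]
1236 = n/2 × [2(17) + (n-1)(3)]
1236 = n/2 × [34 + 3n - 3]
2472 = n × [31 + 3n]
3n² + (31)n - 2472 = 0
Discriminant: Δ = (31)² - 4(3)(-2472) = 961 + 29664 = 30625
√Δ = 175
n = [-(31) + √Δ] / (2·3) = (-31 + 175) / 6 = 144 / 6 = 24
(The negative root is discarded since n must be a positive integer.)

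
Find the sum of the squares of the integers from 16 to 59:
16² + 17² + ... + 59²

Use ∑_{k=1}^{n} k² = n(n+1)(2n+1)/6, then subtract the first 15 terms.
∑_{k=1}^{59} k² = 59×60×119/6 = 70210
∑_{k=1}^{15} k² = 15×16×31/6 = 1240
∑_{k=16}^{59} k² = 70210 - 1240 = 68970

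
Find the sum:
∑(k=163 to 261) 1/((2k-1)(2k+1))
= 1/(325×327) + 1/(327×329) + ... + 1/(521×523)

Partial fractions: 1/((2k-1)(2k+1)) = (1/2)[1/(2k-1) - 1/(2k+1)]
The series telescopes:
= (1/2)[1/325 - 1/523]
= 99/169975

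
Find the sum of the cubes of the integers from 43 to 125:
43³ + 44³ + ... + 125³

Use ∑_{k=1}^{n} k³ = [n(n+1)/2]², then subtract the first 42 terms.
∑_{k=1}^{125} k³ = [125×126/2]² = 7875² = 62015625
∑_{k=1}^{42} k³ = [42×43/2]² = 903² = 815409
∑_{k=43}^{125} k³ = 62015625 - 815409 = 61200216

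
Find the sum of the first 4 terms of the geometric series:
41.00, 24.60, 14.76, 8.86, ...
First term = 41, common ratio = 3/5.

Sₙ = a(1 - rⁿ) / (1 - r)
S_4 = 41(1 - (3/5)^4) / (1 - (3/5))
S_4 = 41(1 - (81/625)) / (2/5)
S_4 = 11152/125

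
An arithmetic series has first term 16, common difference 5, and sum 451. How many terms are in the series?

Using S = n/2 × [2a + (n-1)d]
451 = n/2 × [2(16) + (n-1)(5)]
451 = n/2 × [32 + 5n - 5]
902 = n × [27 + 5n]
5n² + (27)n - 902 = 0
Discriminant: Δ = (27)² - 4(5)(-902) = 729 + 18040 = 18769
√Δ = 137
n = [-(27) + √Δ] / (2·5) = (-27 + 137) / 10 = 110 / 10 = 11
(The negative root is discarded since n must be a positive integer.)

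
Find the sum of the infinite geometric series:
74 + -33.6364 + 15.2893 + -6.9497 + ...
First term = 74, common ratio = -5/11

For |r| < 1, S = a / (1 - r)
S = 74 / (1 - (-5/11))
S = 74 / (16/11)
S = 407/8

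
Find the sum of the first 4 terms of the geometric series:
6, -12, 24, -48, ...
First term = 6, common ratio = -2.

Sₙ = a(1 - rⁿ) / (1 - r)
S_4 = 6(1 - (-2)^4) / (1 - (-2))
S_4 = 6(1 - 16) / (3)
S_4 = -30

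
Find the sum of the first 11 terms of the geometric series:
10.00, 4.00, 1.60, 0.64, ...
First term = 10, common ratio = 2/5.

Sₙ = a(1 - rⁿ) / (1 - r)
S_11 = 10(1 - (2/5)^11) / (1 - (2/5))
S_11 = 10(1 - (2048/48828125)) / (3/5)
S_11 = 32550718/1953125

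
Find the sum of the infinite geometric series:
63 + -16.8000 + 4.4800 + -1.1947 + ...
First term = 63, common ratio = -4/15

For |r| < 1, S = a / (1 - r)
S = 63 / (1 - (-4/15))
S = 63 / (19/15)
S = 945/19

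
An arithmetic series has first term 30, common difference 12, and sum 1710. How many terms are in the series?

Using S = n/2 × [2a + (n-1)d]
1710 = n/2 × [2(30) + (n-1)(12)]
1710 = n/2 × [60 + 12n - 12]
3420 = n × [48 + 12n]
12n² + (48)n - 3420 = 0
Discriminant: Δ = (48)² - 4(12)(-3420) = 2304 + 164160 = 166464
√Δ = 408
n = [-(48) + √Δ] / (2·12) = (-48 + 408) / 24 = 360 / 24 = 15
(The negative root is discarded since n must be a positive integer.)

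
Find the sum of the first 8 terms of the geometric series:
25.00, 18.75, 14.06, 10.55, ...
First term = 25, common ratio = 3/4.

Sₙ = a(1 - rⁿ) / (1 - r)
S_8 = 25(1 - (3/4)^8) / (1 - (3/4))
S_8 = 25(1 - (6561/65536)) / (1/4)
S_8 = 1474375/16384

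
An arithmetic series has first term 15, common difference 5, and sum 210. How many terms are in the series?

Using S = n/2 × [2a + (n-1)d]
210 = n/2 × [2(15) + (n-1)(5)]
210 = n/2 × [30 + 5n - 5]
420 = n × [25 + 5n]
5n² + (25)n - 420 = 0
Discriminant: Δ = (25)² - 4(5)(-420) = 625 + 8400 = 9025
√Δ = 95
n = [-(25) + √Δ] / (2·5) = (-25 + 95) / 10 = 70 / 10 = 7
(The negative root is discarded since n must be a positive integer.)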